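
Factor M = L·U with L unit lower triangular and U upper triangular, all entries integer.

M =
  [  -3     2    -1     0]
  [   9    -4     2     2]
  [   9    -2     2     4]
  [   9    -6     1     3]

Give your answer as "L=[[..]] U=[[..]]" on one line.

L=[[1,0,0,0],[-3,1,0,0],[-3,2,1,0],[-3,0,-2,1]] U=[[-3,2,-1,0],[0,2,-1,2],[0,0,1,0],[0,0,0,3]]

  R1 -= -3·R0 → [0,2,-1,2]
  R2 -= -3·R0 → [0,4,-1,4]
  R3 -= -3·R0 → [0,0,-2,3]
  R2 -= 2·R1 → [0,0,1,0]
  R3 -= 0·R1 → [0,0,-2,3]
  R3 -= -2·R2 → [0,0,0,3]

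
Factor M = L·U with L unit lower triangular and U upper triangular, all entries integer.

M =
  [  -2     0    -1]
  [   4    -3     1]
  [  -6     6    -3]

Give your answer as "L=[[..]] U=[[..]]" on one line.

L=[[1,0,0],[-2,1,0],[3,-2,1]] U=[[-2,0,-1],[0,-3,-1],[0,0,-2]]

  row1 -= -2·row0 → [0,-3,-1]
  row2 -= 3·row0 → [0,6,0]
  row2 -= -2·row1 → [0,0,-2]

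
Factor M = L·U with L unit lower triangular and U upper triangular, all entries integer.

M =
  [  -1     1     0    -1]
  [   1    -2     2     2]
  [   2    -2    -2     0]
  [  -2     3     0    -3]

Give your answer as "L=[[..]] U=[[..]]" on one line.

  row1 -= -1·row0 → [0,-1,2,1]
  row2 -= -2·row0 → [0,0,-2,-2]
  row3 -= 2·row0 → [0,1,0,-1]
  row2 -= 0·row1 → [0,0,-2,-2]
  row3 -= -1·row1 → [0,0,2,0]
  row3 -= -1·row2 → [0,0,0,-2]

L=[[1,0,0,0],[-1,1,0,0],[-2,0,1,0],[2,-1,-1,1]] U=[[-1,1,0,-1],[0,-1,2,1],[0,0,-2,-2],[0,0,0,-2]]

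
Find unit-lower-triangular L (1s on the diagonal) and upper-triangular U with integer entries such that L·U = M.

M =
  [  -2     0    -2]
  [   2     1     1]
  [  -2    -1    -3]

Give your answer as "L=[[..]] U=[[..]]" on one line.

  R1 -= -1·R0 → [0,1,-1]
  R2 -= 1·R0 → [0,-1,-1]
  R2 -= -1·R1 → [0,0,-2]

L=[[1,0,0],[-1,1,0],[1,-1,1]] U=[[-2,0,-2],[0,1,-1],[0,0,-2]]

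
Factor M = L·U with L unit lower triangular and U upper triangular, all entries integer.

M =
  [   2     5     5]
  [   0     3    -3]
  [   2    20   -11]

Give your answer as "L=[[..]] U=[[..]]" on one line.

L=[[1,0,0],[0,1,0],[1,5,1]] U=[[2,5,5],[0,3,-3],[0,0,-1]]

  R1 -= 0·R0 → [0,3,-3]
  R2 -= 1·R0 → [0,15,-16]
  R2 -= 5·R1 → [0,0,-1]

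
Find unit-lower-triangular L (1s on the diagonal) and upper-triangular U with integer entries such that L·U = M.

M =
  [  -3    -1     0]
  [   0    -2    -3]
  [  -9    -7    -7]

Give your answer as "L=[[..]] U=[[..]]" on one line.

  R1 -= 0·R0 → [0,-2,-3]
  R2 -= 3·R0 → [0,-4,-7]
  R2 -= 2·R1 → [0,0,-1]

L=[[1,0,0],[0,1,0],[3,2,1]] U=[[-3,-1,0],[0,-2,-3],[0,0,-1]]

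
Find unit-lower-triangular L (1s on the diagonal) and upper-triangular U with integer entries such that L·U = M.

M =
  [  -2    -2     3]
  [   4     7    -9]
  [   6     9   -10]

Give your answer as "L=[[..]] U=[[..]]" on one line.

L=[[1,0,0],[-2,1,0],[-3,1,1]] U=[[-2,-2,3],[0,3,-3],[0,0,2]]

  R1 -= -2·R0 → [0,3,-3]
  R2 -= -3·R0 → [0,3,-1]
  R2 -= 1·R1 → [0,0,2]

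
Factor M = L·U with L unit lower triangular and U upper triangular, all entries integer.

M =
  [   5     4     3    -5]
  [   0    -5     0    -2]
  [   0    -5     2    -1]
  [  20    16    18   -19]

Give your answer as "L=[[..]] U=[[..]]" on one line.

  row1 -= 0·row0 → [0,-5,0,-2]
  row2 -= 0·row0 → [0,-5,2,-1]
  row3 -= 4·row0 → [0,0,6,1]
  row2 -= 1·row1 → [0,0,2,1]
  row3 -= 0·row1 → [0,0,6,1]
  row3 -= 3·row2 → [0,0,0,-2]

L=[[1,0,0,0],[0,1,0,0],[0,1,1,0],[4,0,3,1]] U=[[5,4,3,-5],[0,-5,0,-2],[0,0,2,1],[0,0,0,-2]]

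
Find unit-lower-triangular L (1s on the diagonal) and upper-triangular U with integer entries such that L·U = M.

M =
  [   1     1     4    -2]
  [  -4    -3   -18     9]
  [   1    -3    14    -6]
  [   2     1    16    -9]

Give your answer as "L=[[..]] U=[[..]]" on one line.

  R1 -= -4·R0 → [0,1,-2,1]
  R2 -= 1·R0 → [0,-4,10,-4]
  R3 -= 2·R0 → [0,-1,8,-5]
  R2 -= -4·R1 → [0,0,2,0]
  R3 -= -1·R1 → [0,0,6,-4]
  R3 -= 3·R2 → [0,0,0,-4]

L=[[1,0,0,0],[-4,1,0,0],[1,-4,1,0],[2,-1,3,1]] U=[[1,1,4,-2],[0,1,-2,1],[0,0,2,0],[0,0,0,-4]]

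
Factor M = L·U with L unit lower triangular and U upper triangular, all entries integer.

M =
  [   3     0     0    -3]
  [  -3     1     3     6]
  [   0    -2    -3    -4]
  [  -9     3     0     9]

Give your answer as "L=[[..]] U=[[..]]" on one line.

  r1 -= -1·r0 → [0,1,3,3]
  r2 -= 0·r0 → [0,-2,-3,-4]
  r3 -= -3·r0 → [0,3,0,0]
  r2 -= -2·r1 → [0,0,3,2]
  r3 -= 3·r1 → [0,0,-9,-9]
  r3 -= -3·r2 → [0,0,0,-3]

L=[[1,0,0,0],[-1,1,0,0],[0,-2,1,0],[-3,3,-3,1]] U=[[3,0,0,-3],[0,1,3,3],[0,0,3,2],[0,0,0,-3]]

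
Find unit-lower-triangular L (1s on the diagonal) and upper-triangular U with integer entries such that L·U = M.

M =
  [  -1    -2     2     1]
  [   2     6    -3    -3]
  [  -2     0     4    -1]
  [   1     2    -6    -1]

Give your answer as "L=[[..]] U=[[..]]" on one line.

  R1 -= -2·R0 → [0,2,1,-1]
  R2 -= 2·R0 → [0,4,0,-3]
  R3 -= -1·R0 → [0,0,-4,0]
  R2 -= 2·R1 → [0,0,-2,-1]
  R3 -= 0·R1 → [0,0,-4,0]
  R3 -= 2·R2 → [0,0,0,2]

L=[[1,0,0,0],[-2,1,0,0],[2,2,1,0],[-1,0,2,1]] U=[[-1,-2,2,1],[0,2,1,-1],[0,0,-2,-1],[0,0,0,2]]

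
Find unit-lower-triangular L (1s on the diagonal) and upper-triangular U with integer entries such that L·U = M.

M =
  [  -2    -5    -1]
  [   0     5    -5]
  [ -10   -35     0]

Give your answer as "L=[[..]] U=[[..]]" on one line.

  row1 -= 0·row0 → [0,5,-5]
  row2 -= 5·row0 → [0,-10,5]
  row2 -= -2·row1 → [0,0,-5]

L=[[1,0,0],[0,1,0],[5,-2,1]] U=[[-2,-5,-1],[0,5,-5],[0,0,-5]]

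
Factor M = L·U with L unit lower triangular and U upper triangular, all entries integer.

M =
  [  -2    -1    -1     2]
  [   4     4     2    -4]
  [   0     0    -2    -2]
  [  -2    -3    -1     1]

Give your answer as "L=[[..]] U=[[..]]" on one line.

L=[[1,0,0,0],[-2,1,0,0],[0,0,1,0],[1,-1,0,1]] U=[[-2,-1,-1,2],[0,2,0,0],[0,0,-2,-2],[0,0,0,-1]]

  row1 -= -2·row0 → [0,2,0,0]
  row2 -= 0·row0 → [0,0,-2,-2]
  row3 -= 1·row0 → [0,-2,0,-1]
  row2 -= 0·row1 → [0,0,-2,-2]
  row3 -= -1·row1 → [0,0,0,-1]
  row3 -= 0·row2 → [0,0,0,-1]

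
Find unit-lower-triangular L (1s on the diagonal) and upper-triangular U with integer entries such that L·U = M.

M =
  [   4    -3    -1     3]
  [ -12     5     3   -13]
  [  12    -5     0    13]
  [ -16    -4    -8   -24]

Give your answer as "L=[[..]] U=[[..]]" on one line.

L=[[1,0,0,0],[-3,1,0,0],[3,-1,1,0],[-4,4,-4,1]] U=[[4,-3,-1,3],[0,-4,0,-4],[0,0,3,0],[0,0,0,4]]

  r1 -= -3·r0 → [0,-4,0,-4]
  r2 -= 3·r0 → [0,4,3,4]
  r3 -= -4·r0 → [0,-16,-12,-12]
  r2 -= -1·r1 → [0,0,3,0]
  r3 -= 4·r1 → [0,0,-12,4]
  r3 -= -4·r2 → [0,0,0,4]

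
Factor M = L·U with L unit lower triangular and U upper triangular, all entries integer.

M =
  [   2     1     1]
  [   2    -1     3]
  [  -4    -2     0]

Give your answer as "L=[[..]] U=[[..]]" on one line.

L=[[1,0,0],[1,1,0],[-2,0,1]] U=[[2,1,1],[0,-2,2],[0,0,2]]

  row1 -= 1·row0 → [0,-2,2]
  row2 -= -2·row0 → [0,0,2]
  row2 -= 0·row1 → [0,0,2]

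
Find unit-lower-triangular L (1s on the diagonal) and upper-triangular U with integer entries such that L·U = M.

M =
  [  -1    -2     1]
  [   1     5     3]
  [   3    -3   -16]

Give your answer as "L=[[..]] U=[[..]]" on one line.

L=[[1,0,0],[-1,1,0],[-3,-3,1]] U=[[-1,-2,1],[0,3,4],[0,0,-1]]

  R1 -= -1·R0 → [0,3,4]
  R2 -= -3·R0 → [0,-9,-13]
  R2 -= -3·R1 → [0,0,-1]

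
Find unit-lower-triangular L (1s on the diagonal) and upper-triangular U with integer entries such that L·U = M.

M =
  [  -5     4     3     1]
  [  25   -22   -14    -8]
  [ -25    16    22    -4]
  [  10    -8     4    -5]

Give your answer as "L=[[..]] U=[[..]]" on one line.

  row1 -= -5·row0 → [0,-2,1,-3]
  row2 -= 5·row0 → [0,-4,7,-9]
  row3 -= -2·row0 → [0,0,10,-3]
  row2 -= 2·row1 → [0,0,5,-3]
  row3 -= 0·row1 → [0,0,10,-3]
  row3 -= 2·row2 → [0,0,0,3]

L=[[1,0,0,0],[-5,1,0,0],[5,2,1,0],[-2,0,2,1]] U=[[-5,4,3,1],[0,-2,1,-3],[0,0,5,-3],[0,0,0,3]]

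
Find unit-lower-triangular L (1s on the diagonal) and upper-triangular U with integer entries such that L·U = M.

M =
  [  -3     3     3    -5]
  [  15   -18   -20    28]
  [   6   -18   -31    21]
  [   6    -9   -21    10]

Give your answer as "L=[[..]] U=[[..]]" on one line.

  row1 -= -5·row0 → [0,-3,-5,3]
  row2 -= -2·row0 → [0,-12,-25,11]
  row3 -= -2·row0 → [0,-3,-15,0]
  row2 -= 4·row1 → [0,0,-5,-1]
  row3 -= 1·row1 → [0,0,-10,-3]
  row3 -= 2·row2 → [0,0,0,-1]

L=[[1,0,0,0],[-5,1,0,0],[-2,4,1,0],[-2,1,2,1]] U=[[-3,3,3,-5],[0,-3,-5,3],[0,0,-5,-1],[0,0,0,-1]]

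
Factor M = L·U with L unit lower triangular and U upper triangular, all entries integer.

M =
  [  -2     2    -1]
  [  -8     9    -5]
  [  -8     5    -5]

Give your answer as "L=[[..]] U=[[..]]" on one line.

L=[[1,0,0],[4,1,0],[4,-3,1]] U=[[-2,2,-1],[0,1,-1],[0,0,-4]]

  R1 -= 4·R0 → [0,1,-1]
  R2 -= 4·R0 → [0,-3,-1]
  R2 -= -3·R1 → [0,0,-4]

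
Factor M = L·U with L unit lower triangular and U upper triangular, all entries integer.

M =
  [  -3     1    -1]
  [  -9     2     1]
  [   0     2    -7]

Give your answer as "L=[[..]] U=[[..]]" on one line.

  R1 -= 3·R0 → [0,-1,4]
  R2 -= 0·R0 → [0,2,-7]
  R2 -= -2·R1 → [0,0,1]

L=[[1,0,0],[3,1,0],[0,-2,1]] U=[[-3,1,-1],[0,-1,4],[0,0,1]]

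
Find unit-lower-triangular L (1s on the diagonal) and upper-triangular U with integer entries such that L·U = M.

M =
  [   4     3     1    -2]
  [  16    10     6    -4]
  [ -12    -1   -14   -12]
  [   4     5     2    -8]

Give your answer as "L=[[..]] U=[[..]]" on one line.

  R1 -= 4·R0 → [0,-2,2,4]
  R2 -= -3·R0 → [0,8,-11,-18]
  R3 -= 1·R0 → [0,2,1,-6]
  R2 -= -4·R1 → [0,0,-3,-2]
  R3 -= -1·R1 → [0,0,3,-2]
  R3 -= -1·R2 → [0,0,0,-4]

L=[[1,0,0,0],[4,1,0,0],[-3,-4,1,0],[1,-1,-1,1]] U=[[4,3,1,-2],[0,-2,2,4],[0,0,-3,-2],[0,0,0,-4]]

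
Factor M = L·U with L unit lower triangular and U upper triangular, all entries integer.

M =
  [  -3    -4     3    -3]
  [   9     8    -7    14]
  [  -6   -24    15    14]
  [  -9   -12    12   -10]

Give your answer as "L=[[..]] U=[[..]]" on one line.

  row1 -= -3·row0 → [0,-4,2,5]
  row2 -= 2·row0 → [0,-16,9,20]
  row3 -= 3·row0 → [0,0,3,-1]
  row2 -= 4·row1 → [0,0,1,0]
  row3 -= 0·row1 → [0,0,3,-1]
  row3 -= 3·row2 → [0,0,0,-1]

L=[[1,0,0,0],[-3,1,0,0],[2,4,1,0],[3,0,3,1]] U=[[-3,-4,3,-3],[0,-4,2,5],[0,0,1,0],[0,0,0,-1]]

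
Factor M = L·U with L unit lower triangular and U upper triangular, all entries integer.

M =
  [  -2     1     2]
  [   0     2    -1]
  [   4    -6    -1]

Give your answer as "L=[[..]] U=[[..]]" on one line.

  R1 -= 0·R0 → [0,2,-1]
  R2 -= -2·R0 → [0,-4,3]
  R2 -= -2·R1 → [0,0,1]

L=[[1,0,0],[0,1,0],[-2,-2,1]] U=[[-2,1,2],[0,2,-1],[0,0,1]]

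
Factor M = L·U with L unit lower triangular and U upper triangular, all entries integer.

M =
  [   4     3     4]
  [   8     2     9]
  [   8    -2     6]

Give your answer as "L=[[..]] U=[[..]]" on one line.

L=[[1,0,0],[2,1,0],[2,2,1]] U=[[4,3,4],[0,-4,1],[0,0,-4]]

  row1 -= 2·row0 → [0,-4,1]
  row2 -= 2·row0 → [0,-8,-2]
  row2 -= 2·row1 → [0,0,-4]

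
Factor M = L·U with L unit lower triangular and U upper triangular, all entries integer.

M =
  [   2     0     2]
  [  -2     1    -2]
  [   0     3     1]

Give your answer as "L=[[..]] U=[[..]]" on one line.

  R1 -= -1·R0 → [0,1,0]
  R2 -= 0·R0 → [0,3,1]
  R2 -= 3·R1 → [0,0,1]

L=[[1,0,0],[-1,1,0],[0,3,1]] U=[[2,0,2],[0,1,0],[0,0,1]]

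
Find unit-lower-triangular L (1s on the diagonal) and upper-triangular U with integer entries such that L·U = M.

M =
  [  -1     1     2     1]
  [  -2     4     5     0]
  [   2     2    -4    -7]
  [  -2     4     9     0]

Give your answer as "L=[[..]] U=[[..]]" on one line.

L=[[1,0,0,0],[2,1,0,0],[-2,2,1,0],[2,1,-2,1]] U=[[-1,1,2,1],[0,2,1,-2],[0,0,-2,-1],[0,0,0,-2]]

  R1 -= 2·R0 → [0,2,1,-2]
  R2 -= -2·R0 → [0,4,0,-5]
  R3 -= 2·R0 → [0,2,5,-2]
  R2 -= 2·R1 → [0,0,-2,-1]
  R3 -= 1·R1 → [0,0,4,0]
  R3 -= -2·R2 → [0,0,0,-2]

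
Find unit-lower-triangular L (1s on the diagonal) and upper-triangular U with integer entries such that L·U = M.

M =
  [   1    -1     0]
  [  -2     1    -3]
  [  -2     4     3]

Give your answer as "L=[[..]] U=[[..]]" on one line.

  r1 -= -2·r0 → [0,-1,-3]
  r2 -= -2·r0 → [0,2,3]
  r2 -= -2·r1 → [0,0,-3]

L=[[1,0,0],[-2,1,0],[-2,-2,1]] U=[[1,-1,0],[0,-1,-3],[0,0,-3]]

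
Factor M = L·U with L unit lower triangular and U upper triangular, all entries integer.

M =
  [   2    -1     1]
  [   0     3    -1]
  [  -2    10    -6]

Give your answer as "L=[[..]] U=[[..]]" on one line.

L=[[1,0,0],[0,1,0],[-1,3,1]] U=[[2,-1,1],[0,3,-1],[0,0,-2]]

  R1 -= 0·R0 → [0,3,-1]
  R2 -= -1·R0 → [0,9,-5]
  R2 -= 3·R1 → [0,0,-2]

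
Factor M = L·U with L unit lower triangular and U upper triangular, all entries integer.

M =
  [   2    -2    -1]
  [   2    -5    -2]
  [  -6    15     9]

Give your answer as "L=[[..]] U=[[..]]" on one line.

L=[[1,0,0],[1,1,0],[-3,-3,1]] U=[[2,-2,-1],[0,-3,-1],[0,0,3]]

  row1 -= 1·row0 → [0,-3,-1]
  row2 -= -3·row0 → [0,9,6]
  row2 -= -3·row1 → [0,0,3]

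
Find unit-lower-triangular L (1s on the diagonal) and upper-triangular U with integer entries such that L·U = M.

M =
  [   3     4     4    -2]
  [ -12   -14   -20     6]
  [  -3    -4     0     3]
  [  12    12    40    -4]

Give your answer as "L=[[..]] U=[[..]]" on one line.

L=[[1,0,0,0],[-4,1,0,0],[-1,0,1,0],[4,-2,4,1]] U=[[3,4,4,-2],[0,2,-4,-2],[0,0,4,1],[0,0,0,-4]]

  R1 -= -4·R0 → [0,2,-4,-2]
  R2 -= -1·R0 → [0,0,4,1]
  R3 -= 4·R0 → [0,-4,24,4]
  R2 -= 0·R1 → [0,0,4,1]
  R3 -= -2·R1 → [0,0,16,0]
  R3 -= 4·R2 → [0,0,0,-4]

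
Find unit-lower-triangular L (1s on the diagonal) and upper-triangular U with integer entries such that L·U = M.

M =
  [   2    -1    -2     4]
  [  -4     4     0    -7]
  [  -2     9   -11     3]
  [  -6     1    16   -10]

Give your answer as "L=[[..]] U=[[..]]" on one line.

  R1 -= -2·R0 → [0,2,-4,1]
  R2 -= -1·R0 → [0,8,-13,7]
  R3 -= -3·R0 → [0,-2,10,2]
  R2 -= 4·R1 → [0,0,3,3]
  R3 -= -1·R1 → [0,0,6,3]
  R3 -= 2·R2 → [0,0,0,-3]

L=[[1,0,0,0],[-2,1,0,0],[-1,4,1,0],[-3,-1,2,1]] U=[[2,-1,-2,4],[0,2,-4,1],[0,0,3,3],[0,0,0,-3]]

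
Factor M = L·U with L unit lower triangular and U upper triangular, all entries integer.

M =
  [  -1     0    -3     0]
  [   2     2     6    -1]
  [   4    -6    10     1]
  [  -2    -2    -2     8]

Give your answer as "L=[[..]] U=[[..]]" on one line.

  r1 -= -2·r0 → [0,2,0,-1]
  r2 -= -4·r0 → [0,-6,-2,1]
  r3 -= 2·r0 → [0,-2,4,8]
  r2 -= -3·r1 → [0,0,-2,-2]
  r3 -= -1·r1 → [0,0,4,7]
  r3 -= -2·r2 → [0,0,0,3]

L=[[1,0,0,0],[-2,1,0,0],[-4,-3,1,0],[2,-1,-2,1]] U=[[-1,0,-3,0],[0,2,0,-1],[0,0,-2,-2],[0,0,0,3]]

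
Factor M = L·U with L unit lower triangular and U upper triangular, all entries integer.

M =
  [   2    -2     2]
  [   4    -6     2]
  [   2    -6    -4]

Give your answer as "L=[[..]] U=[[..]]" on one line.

L=[[1,0,0],[2,1,0],[1,2,1]] U=[[2,-2,2],[0,-2,-2],[0,0,-2]]

  row1 -= 2·row0 → [0,-2,-2]
  row2 -= 1·row0 → [0,-4,-6]
  row2 -= 2·row1 → [0,0,-2]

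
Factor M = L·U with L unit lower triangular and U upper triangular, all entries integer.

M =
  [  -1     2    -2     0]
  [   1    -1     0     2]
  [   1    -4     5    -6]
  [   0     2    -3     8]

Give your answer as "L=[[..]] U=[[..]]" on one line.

  r1 -= -1·r0 → [0,1,-2,2]
  r2 -= -1·r0 → [0,-2,3,-6]
  r3 -= 0·r0 → [0,2,-3,8]
  r2 -= -2·r1 → [0,0,-1,-2]
  r3 -= 2·r1 → [0,0,1,4]
  r3 -= -1·r2 → [0,0,0,2]

L=[[1,0,0,0],[-1,1,0,0],[-1,-2,1,0],[0,2,-1,1]] U=[[-1,2,-2,0],[0,1,-2,2],[0,0,-1,-2],[0,0,0,2]]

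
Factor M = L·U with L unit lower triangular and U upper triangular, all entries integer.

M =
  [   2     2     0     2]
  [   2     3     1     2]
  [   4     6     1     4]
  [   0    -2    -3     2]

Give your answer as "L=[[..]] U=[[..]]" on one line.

  row1 -= 1·row0 → [0,1,1,0]
  row2 -= 2·row0 → [0,2,1,0]
  row3 -= 0·row0 → [0,-2,-3,2]
  row2 -= 2·row1 → [0,0,-1,0]
  row3 -= -2·row1 → [0,0,-1,2]
  row3 -= 1·row2 → [0,0,0,2]

L=[[1,0,0,0],[1,1,0,0],[2,2,1,0],[0,-2,1,1]] U=[[2,2,0,2],[0,1,1,0],[0,0,-1,0],[0,0,0,2]]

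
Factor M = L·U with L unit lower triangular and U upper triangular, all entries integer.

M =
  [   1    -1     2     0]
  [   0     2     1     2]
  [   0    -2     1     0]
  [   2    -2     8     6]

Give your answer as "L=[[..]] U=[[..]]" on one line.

  R1 -= 0·R0 → [0,2,1,2]
  R2 -= 0·R0 → [0,-2,1,0]
  R3 -= 2·R0 → [0,0,4,6]
  R2 -= -1·R1 → [0,0,2,2]
  R3 -= 0·R1 → [0,0,4,6]
  R3 -= 2·R2 → [0,0,0,2]

L=[[1,0,0,0],[0,1,0,0],[0,-1,1,0],[2,0,2,1]] U=[[1,-1,2,0],[0,2,1,2],[0,0,2,2],[0,0,0,2]]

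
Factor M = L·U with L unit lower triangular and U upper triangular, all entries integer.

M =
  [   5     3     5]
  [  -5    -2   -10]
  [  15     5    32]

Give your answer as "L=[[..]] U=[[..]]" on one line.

  r1 -= -1·r0 → [0,1,-5]
  r2 -= 3·r0 → [0,-4,17]
  r2 -= -4·r1 → [0,0,-3]

L=[[1,0,0],[-1,1,0],[3,-4,1]] U=[[5,3,5],[0,1,-5],[0,0,-3]]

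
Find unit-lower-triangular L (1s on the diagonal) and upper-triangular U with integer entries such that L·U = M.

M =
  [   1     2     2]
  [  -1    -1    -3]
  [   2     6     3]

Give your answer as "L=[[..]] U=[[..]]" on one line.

  R1 -= -1·R0 → [0,1,-1]
  R2 -= 2·R0 → [0,2,-1]
  R2 -= 2·R1 → [0,0,1]

L=[[1,0,0],[-1,1,0],[2,2,1]] U=[[1,2,2],[0,1,-1],[0,0,1]]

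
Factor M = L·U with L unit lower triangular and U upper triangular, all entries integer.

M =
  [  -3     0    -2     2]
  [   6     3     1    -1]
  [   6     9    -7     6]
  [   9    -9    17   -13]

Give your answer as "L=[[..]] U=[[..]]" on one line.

L=[[1,0,0,0],[-2,1,0,0],[-2,3,1,0],[-3,-3,-1,1]] U=[[-3,0,-2,2],[0,3,-3,3],[0,0,-2,1],[0,0,0,3]]

  R1 -= -2·R0 → [0,3,-3,3]
  R2 -= -2·R0 → [0,9,-11,10]
  R3 -= -3·R0 → [0,-9,11,-7]
  R2 -= 3·R1 → [0,0,-2,1]
  R3 -= -3·R1 → [0,0,2,2]
  R3 -= -1·R2 → [0,0,0,3]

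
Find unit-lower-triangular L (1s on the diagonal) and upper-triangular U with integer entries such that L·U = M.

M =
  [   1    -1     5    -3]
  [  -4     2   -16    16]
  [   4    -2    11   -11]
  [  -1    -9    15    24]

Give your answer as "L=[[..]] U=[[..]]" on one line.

  r1 -= -4·r0 → [0,-2,4,4]
  r2 -= 4·r0 → [0,2,-9,1]
  r3 -= -1·r0 → [0,-10,20,21]
  r2 -= -1·r1 → [0,0,-5,5]
  r3 -= 5·r1 → [0,0,0,1]
  r3 -= 0·r2 → [0,0,0,1]

L=[[1,0,0,0],[-4,1,0,0],[4,-1,1,0],[-1,5,0,1]] U=[[1,-1,5,-3],[0,-2,4,4],[0,0,-5,5],[0,0,0,1]]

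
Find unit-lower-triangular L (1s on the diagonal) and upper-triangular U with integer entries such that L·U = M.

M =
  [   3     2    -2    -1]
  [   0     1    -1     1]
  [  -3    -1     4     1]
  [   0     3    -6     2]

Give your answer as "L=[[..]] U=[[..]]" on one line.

  R1 -= 0·R0 → [0,1,-1,1]
  R2 -= -1·R0 → [0,1,2,0]
  R3 -= 0·R0 → [0,3,-6,2]
  R2 -= 1·R1 → [0,0,3,-1]
  R3 -= 3·R1 → [0,0,-3,-1]
  R3 -= -1·R2 → [0,0,0,-2]

L=[[1,0,0,0],[0,1,0,0],[-1,1,1,0],[0,3,-1,1]] U=[[3,2,-2,-1],[0,1,-1,1],[0,0,3,-1],[0,0,0,-2]]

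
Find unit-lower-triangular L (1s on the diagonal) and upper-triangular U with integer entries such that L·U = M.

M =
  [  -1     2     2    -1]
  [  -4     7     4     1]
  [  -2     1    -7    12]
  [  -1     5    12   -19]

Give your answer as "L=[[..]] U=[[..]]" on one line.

  r1 -= 4·r0 → [0,-1,-4,5]
  r2 -= 2·r0 → [0,-3,-11,14]
  r3 -= 1·r0 → [0,3,10,-18]
  r2 -= 3·r1 → [0,0,1,-1]
  r3 -= -3·r1 → [0,0,-2,-3]
  r3 -= -2·r2 → [0,0,0,-5]

L=[[1,0,0,0],[4,1,0,0],[2,3,1,0],[1,-3,-2,1]] U=[[-1,2,2,-1],[0,-1,-4,5],[0,0,1,-1],[0,0,0,-5]]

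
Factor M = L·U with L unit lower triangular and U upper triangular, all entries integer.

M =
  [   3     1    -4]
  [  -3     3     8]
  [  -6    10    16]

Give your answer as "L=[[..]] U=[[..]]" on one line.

  r1 -= -1·r0 → [0,4,4]
  r2 -= -2·r0 → [0,12,8]
  r2 -= 3·r1 → [0,0,-4]

L=[[1,0,0],[-1,1,0],[-2,3,1]] U=[[3,1,-4],[0,4,4],[0,0,-4]]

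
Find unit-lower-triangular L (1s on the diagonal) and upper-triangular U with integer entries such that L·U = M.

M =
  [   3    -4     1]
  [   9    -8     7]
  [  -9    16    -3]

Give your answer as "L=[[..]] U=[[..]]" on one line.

  R1 -= 3·R0 → [0,4,4]
  R2 -= -3·R0 → [0,4,0]
  R2 -= 1·R1 → [0,0,-4]

L=[[1,0,0],[3,1,0],[-3,1,1]] U=[[3,-4,1],[0,4,4],[0,0,-4]]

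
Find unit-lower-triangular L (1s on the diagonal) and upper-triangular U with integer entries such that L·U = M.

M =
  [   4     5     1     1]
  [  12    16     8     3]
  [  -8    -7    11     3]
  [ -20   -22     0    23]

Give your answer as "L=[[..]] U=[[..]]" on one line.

  R1 -= 3·R0 → [0,1,5,0]
  R2 -= -2·R0 → [0,3,13,5]
  R3 -= -5·R0 → [0,3,5,28]
  R2 -= 3·R1 → [0,0,-2,5]
  R3 -= 3·R1 → [0,0,-10,28]
  R3 -= 5·R2 → [0,0,0,3]

L=[[1,0,0,0],[3,1,0,0],[-2,3,1,0],[-5,3,5,1]] U=[[4,5,1,1],[0,1,5,0],[0,0,-2,5],[0,0,0,3]]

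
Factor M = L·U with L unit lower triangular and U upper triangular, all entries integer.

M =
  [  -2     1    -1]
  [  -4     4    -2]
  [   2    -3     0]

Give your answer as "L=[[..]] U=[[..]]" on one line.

  R1 -= 2·R0 → [0,2,0]
  R2 -= -1·R0 → [0,-2,-1]
  R2 -= -1·R1 → [0,0,-1]

L=[[1,0,0],[2,1,0],[-1,-1,1]] U=[[-2,1,-1],[0,2,0],[0,0,-1]]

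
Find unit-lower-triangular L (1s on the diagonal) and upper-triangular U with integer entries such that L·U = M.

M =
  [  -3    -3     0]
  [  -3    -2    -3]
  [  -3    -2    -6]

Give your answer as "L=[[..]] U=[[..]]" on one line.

  R1 -= 1·R0 → [0,1,-3]
  R2 -= 1·R0 → [0,1,-6]
  R2 -= 1·R1 → [0,0,-3]

L=[[1,0,0],[1,1,0],[1,1,1]] U=[[-3,-3,0],[0,1,-3],[0,0,-3]]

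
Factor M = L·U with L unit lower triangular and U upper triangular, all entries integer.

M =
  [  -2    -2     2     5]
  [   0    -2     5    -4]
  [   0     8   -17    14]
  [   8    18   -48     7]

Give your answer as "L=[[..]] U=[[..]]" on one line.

  r1 -= 0·r0 → [0,-2,5,-4]
  r2 -= 0·r0 → [0,8,-17,14]
  r3 -= -4·r0 → [0,10,-40,27]
  r2 -= -4·r1 → [0,0,3,-2]
  r3 -= -5·r1 → [0,0,-15,7]
  r3 -= -5·r2 → [0,0,0,-3]

L=[[1,0,0,0],[0,1,0,0],[0,-4,1,0],[-4,-5,-5,1]] U=[[-2,-2,2,5],[0,-2,5,-4],[0,0,3,-2],[0,0,0,-3]]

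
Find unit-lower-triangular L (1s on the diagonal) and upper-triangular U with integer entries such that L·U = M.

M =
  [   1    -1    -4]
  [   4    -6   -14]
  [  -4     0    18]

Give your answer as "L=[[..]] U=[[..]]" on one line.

L=[[1,0,0],[4,1,0],[-4,2,1]] U=[[1,-1,-4],[0,-2,2],[0,0,-2]]

  R1 -= 4·R0 → [0,-2,2]
  R2 -= -4·R0 → [0,-4,2]
  R2 -= 2·R1 → [0,0,-2]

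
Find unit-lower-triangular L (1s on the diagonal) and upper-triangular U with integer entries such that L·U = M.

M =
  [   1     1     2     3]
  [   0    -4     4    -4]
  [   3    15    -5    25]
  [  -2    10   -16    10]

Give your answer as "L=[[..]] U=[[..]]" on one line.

  r1 -= 0·r0 → [0,-4,4,-4]
  r2 -= 3·r0 → [0,12,-11,16]
  r3 -= -2·r0 → [0,12,-12,16]
  r2 -= -3·r1 → [0,0,1,4]
  r3 -= -3·r1 → [0,0,0,4]
  r3 -= 0·r2 → [0,0,0,4]

L=[[1,0,0,0],[0,1,0,0],[3,-3,1,0],[-2,-3,0,1]] U=[[1,1,2,3],[0,-4,4,-4],[0,0,1,4],[0,0,0,4]]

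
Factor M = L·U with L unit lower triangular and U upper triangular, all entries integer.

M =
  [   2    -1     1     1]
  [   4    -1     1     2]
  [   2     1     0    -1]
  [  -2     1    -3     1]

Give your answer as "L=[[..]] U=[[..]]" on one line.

  R1 -= 2·R0 → [0,1,-1,0]
  R2 -= 1·R0 → [0,2,-1,-2]
  R3 -= -1·R0 → [0,0,-2,2]
  R2 -= 2·R1 → [0,0,1,-2]
  R3 -= 0·R1 → [0,0,-2,2]
  R3 -= -2·R2 → [0,0,0,-2]

L=[[1,0,0,0],[2,1,0,0],[1,2,1,0],[-1,0,-2,1]] U=[[2,-1,1,1],[0,1,-1,0],[0,0,1,-2],[0,0,0,-2]]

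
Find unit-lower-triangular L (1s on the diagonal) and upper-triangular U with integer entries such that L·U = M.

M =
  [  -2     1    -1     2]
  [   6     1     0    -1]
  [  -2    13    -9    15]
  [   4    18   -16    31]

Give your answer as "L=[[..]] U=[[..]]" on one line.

L=[[1,0,0,0],[-3,1,0,0],[1,3,1,0],[-2,5,-3,1]] U=[[-2,1,-1,2],[0,4,-3,5],[0,0,1,-2],[0,0,0,4]]

  r1 -= -3·r0 → [0,4,-3,5]
  r2 -= 1·r0 → [0,12,-8,13]
  r3 -= -2·r0 → [0,20,-18,35]
  r2 -= 3·r1 → [0,0,1,-2]
  r3 -= 5·r1 → [0,0,-3,10]
  r3 -= -3·r2 → [0,0,0,4]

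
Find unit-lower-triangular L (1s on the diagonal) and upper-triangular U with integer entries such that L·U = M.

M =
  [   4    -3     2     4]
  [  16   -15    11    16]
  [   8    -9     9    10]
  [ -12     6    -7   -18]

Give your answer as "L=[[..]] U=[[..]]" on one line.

L=[[1,0,0,0],[4,1,0,0],[2,1,1,0],[-3,1,-2,1]] U=[[4,-3,2,4],[0,-3,3,0],[0,0,2,2],[0,0,0,-2]]

  R1 -= 4·R0 → [0,-3,3,0]
  R2 -= 2·R0 → [0,-3,5,2]
  R3 -= -3·R0 → [0,-3,-1,-6]
  R2 -= 1·R1 → [0,0,2,2]
  R3 -= 1·R1 → [0,0,-4,-6]
  R3 -= -2·R2 → [0,0,0,-2]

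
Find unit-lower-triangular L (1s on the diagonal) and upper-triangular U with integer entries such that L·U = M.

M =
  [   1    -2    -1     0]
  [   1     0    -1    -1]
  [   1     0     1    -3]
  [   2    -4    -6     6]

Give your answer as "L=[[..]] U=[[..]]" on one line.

L=[[1,0,0,0],[1,1,0,0],[1,1,1,0],[2,0,-2,1]] U=[[1,-2,-1,0],[0,2,0,-1],[0,0,2,-2],[0,0,0,2]]

  R1 -= 1·R0 → [0,2,0,-1]
  R2 -= 1·R0 → [0,2,2,-3]
  R3 -= 2·R0 → [0,0,-4,6]
  R2 -= 1·R1 → [0,0,2,-2]
  R3 -= 0·R1 → [0,0,-4,6]
  R3 -= -2·R2 → [0,0,0,2]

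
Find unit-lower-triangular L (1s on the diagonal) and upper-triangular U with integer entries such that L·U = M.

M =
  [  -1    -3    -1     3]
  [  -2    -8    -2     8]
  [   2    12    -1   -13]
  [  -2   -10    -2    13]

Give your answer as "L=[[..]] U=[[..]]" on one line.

  r1 -= 2·r0 → [0,-2,0,2]
  r2 -= -2·r0 → [0,6,-3,-7]
  r3 -= 2·r0 → [0,-4,0,7]
  r2 -= -3·r1 → [0,0,-3,-1]
  r3 -= 2·r1 → [0,0,0,3]
  r3 -= 0·r2 → [0,0,0,3]

L=[[1,0,0,0],[2,1,0,0],[-2,-3,1,0],[2,2,0,1]] U=[[-1,-3,-1,3],[0,-2,0,2],[0,0,-3,-1],[0,0,0,3]]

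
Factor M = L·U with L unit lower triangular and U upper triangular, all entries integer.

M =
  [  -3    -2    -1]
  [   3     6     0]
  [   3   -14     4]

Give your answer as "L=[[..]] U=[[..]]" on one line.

  R1 -= -1·R0 → [0,4,-1]
  R2 -= -1·R0 → [0,-16,3]
  R2 -= -4·R1 → [0,0,-1]

L=[[1,0,0],[-1,1,0],[-1,-4,1]] U=[[-3,-2,-1],[0,4,-1],[0,0,-1]]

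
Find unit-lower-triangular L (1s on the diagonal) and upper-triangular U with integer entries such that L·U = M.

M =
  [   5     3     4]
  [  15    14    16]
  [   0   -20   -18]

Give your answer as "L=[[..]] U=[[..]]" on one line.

L=[[1,0,0],[3,1,0],[0,-4,1]] U=[[5,3,4],[0,5,4],[0,0,-2]]

  row1 -= 3·row0 → [0,5,4]
  row2 -= 0·row0 → [0,-20,-18]
  row2 -= -4·row1 → [0,0,-2]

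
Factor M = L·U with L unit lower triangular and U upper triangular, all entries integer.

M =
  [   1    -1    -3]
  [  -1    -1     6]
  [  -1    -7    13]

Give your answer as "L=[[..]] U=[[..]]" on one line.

  r1 -= -1·r0 → [0,-2,3]
  r2 -= -1·r0 → [0,-8,10]
  r2 -= 4·r1 → [0,0,-2]

L=[[1,0,0],[-1,1,0],[-1,4,1]] U=[[1,-1,-3],[0,-2,3],[0,0,-2]]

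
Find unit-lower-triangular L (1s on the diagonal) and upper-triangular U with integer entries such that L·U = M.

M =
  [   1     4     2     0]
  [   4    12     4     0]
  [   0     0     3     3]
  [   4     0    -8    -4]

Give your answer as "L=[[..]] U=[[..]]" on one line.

L=[[1,0,0,0],[4,1,0,0],[0,0,1,0],[4,4,0,1]] U=[[1,4,2,0],[0,-4,-4,0],[0,0,3,3],[0,0,0,-4]]

  row1 -= 4·row0 → [0,-4,-4,0]
  row2 -= 0·row0 → [0,0,3,3]
  row3 -= 4·row0 → [0,-16,-16,-4]
  row2 -= 0·row1 → [0,0,3,3]
  row3 -= 4·row1 → [0,0,0,-4]
  row3 -= 0·row2 → [0,0,0,-4]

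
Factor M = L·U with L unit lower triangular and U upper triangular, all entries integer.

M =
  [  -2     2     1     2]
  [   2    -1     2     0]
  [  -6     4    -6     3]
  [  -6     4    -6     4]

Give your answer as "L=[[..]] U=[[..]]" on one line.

L=[[1,0,0,0],[-1,1,0,0],[3,-2,1,0],[3,-2,1,1]] U=[[-2,2,1,2],[0,1,3,2],[0,0,-3,1],[0,0,0,1]]

  row1 -= -1·row0 → [0,1,3,2]
  row2 -= 3·row0 → [0,-2,-9,-3]
  row3 -= 3·row0 → [0,-2,-9,-2]
  row2 -= -2·row1 → [0,0,-3,1]
  row3 -= -2·row1 → [0,0,-3,2]
  row3 -= 1·row2 → [0,0,0,1]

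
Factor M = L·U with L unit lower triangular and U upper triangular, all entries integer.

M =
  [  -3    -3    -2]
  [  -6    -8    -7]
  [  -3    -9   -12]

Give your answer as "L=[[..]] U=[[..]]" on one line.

  r1 -= 2·r0 → [0,-2,-3]
  r2 -= 1·r0 → [0,-6,-10]
  r2 -= 3·r1 → [0,0,-1]

L=[[1,0,0],[2,1,0],[1,3,1]] U=[[-3,-3,-2],[0,-2,-3],[0,0,-1]]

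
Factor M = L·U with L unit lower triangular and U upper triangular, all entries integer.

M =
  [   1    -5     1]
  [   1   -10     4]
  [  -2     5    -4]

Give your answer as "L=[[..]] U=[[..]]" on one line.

L=[[1,0,0],[1,1,0],[-2,1,1]] U=[[1,-5,1],[0,-5,3],[0,0,-5]]

  R1 -= 1·R0 → [0,-5,3]
  R2 -= -2·R0 → [0,-5,-2]
  R2 -= 1·R1 → [0,0,-5]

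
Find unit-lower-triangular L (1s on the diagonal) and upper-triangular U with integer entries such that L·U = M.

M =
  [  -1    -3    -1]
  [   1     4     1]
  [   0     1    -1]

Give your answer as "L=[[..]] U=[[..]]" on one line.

  R1 -= -1·R0 → [0,1,0]
  R2 -= 0·R0 → [0,1,-1]
  R2 -= 1·R1 → [0,0,-1]

L=[[1,0,0],[-1,1,0],[0,1,1]] U=[[-1,-3,-1],[0,1,0],[0,0,-1]]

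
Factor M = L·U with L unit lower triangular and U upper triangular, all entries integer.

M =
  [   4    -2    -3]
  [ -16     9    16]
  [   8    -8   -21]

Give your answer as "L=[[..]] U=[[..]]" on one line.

L=[[1,0,0],[-4,1,0],[2,-4,1]] U=[[4,-2,-3],[0,1,4],[0,0,1]]

  row1 -= -4·row0 → [0,1,4]
  row2 -= 2·row0 → [0,-4,-15]
  row2 -= -4·row1 → [0,0,1]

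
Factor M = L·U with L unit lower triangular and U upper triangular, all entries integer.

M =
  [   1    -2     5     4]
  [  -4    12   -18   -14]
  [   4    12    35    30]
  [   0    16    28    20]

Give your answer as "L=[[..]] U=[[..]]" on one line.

  R1 -= -4·R0 → [0,4,2,2]
  R2 -= 4·R0 → [0,20,15,14]
  R3 -= 0·R0 → [0,16,28,20]
  R2 -= 5·R1 → [0,0,5,4]
  R3 -= 4·R1 → [0,0,20,12]
  R3 -= 4·R2 → [0,0,0,-4]

L=[[1,0,0,0],[-4,1,0,0],[4,5,1,0],[0,4,4,1]] U=[[1,-2,5,4],[0,4,2,2],[0,0,5,4],[0,0,0,-4]]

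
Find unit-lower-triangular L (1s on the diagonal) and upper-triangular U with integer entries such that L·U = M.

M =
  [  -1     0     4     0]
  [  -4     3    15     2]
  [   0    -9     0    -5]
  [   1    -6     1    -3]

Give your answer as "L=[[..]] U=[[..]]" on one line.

L=[[1,0,0,0],[4,1,0,0],[0,-3,1,0],[-1,-2,-1,1]] U=[[-1,0,4,0],[0,3,-1,2],[0,0,-3,1],[0,0,0,2]]

  row1 -= 4·row0 → [0,3,-1,2]
  row2 -= 0·row0 → [0,-9,0,-5]
  row3 -= -1·row0 → [0,-6,5,-3]
  row2 -= -3·row1 → [0,0,-3,1]
  row3 -= -2·row1 → [0,0,3,1]
  row3 -= -1·row2 → [0,0,0,2]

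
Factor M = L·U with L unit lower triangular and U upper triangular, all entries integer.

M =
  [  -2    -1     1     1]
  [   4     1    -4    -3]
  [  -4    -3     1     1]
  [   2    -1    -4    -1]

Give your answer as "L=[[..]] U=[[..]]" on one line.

L=[[1,0,0,0],[-2,1,0,0],[2,1,1,0],[-1,2,1,1]] U=[[-2,-1,1,1],[0,-1,-2,-1],[0,0,1,0],[0,0,0,2]]

  R1 -= -2·R0 → [0,-1,-2,-1]
  R2 -= 2·R0 → [0,-1,-1,-1]
  R3 -= -1·R0 → [0,-2,-3,0]
  R2 -= 1·R1 → [0,0,1,0]
  R3 -= 2·R1 → [0,0,1,2]
  R3 -= 1·R2 → [0,0,0,2]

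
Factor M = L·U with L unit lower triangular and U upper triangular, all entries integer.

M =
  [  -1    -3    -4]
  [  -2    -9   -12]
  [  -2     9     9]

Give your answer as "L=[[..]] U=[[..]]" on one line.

L=[[1,0,0],[2,1,0],[2,-5,1]] U=[[-1,-3,-4],[0,-3,-4],[0,0,-3]]

  R1 -= 2·R0 → [0,-3,-4]
  R2 -= 2·R0 → [0,15,17]
  R2 -= -5·R1 → [0,0,-3]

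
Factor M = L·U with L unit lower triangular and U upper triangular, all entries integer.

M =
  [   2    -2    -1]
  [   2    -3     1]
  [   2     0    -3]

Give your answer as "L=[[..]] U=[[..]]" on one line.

  R1 -= 1·R0 → [0,-1,2]
  R2 -= 1·R0 → [0,2,-2]
  R2 -= -2·R1 → [0,0,2]

L=[[1,0,0],[1,1,0],[1,-2,1]] U=[[2,-2,-1],[0,-1,2],[0,0,2]]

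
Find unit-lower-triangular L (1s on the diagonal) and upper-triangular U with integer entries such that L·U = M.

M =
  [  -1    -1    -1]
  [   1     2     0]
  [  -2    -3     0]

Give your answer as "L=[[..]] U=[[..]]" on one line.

L=[[1,0,0],[-1,1,0],[2,-1,1]] U=[[-1,-1,-1],[0,1,-1],[0,0,1]]

  r1 -= -1·r0 → [0,1,-1]
  r2 -= 2·r0 → [0,-1,2]
  r2 -= -1·r1 → [0,0,1]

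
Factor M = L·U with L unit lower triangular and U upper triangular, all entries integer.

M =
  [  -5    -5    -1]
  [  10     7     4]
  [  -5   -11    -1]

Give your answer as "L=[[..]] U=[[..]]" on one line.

L=[[1,0,0],[-2,1,0],[1,2,1]] U=[[-5,-5,-1],[0,-3,2],[0,0,-4]]

  r1 -= -2·r0 → [0,-3,2]
  r2 -= 1·r0 → [0,-6,0]
  r2 -= 2·r1 → [0,0,-4]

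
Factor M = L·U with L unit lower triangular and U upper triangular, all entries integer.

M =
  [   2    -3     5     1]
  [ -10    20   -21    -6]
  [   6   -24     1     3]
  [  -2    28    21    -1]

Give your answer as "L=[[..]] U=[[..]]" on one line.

  row1 -= -5·row0 → [0,5,4,-1]
  row2 -= 3·row0 → [0,-15,-14,0]
  row3 -= -1·row0 → [0,25,26,0]
  row2 -= -3·row1 → [0,0,-2,-3]
  row3 -= 5·row1 → [0,0,6,5]
  row3 -= -3·row2 → [0,0,0,-4]

L=[[1,0,0,0],[-5,1,0,0],[3,-3,1,0],[-1,5,-3,1]] U=[[2,-3,5,1],[0,5,4,-1],[0,0,-2,-3],[0,0,0,-4]]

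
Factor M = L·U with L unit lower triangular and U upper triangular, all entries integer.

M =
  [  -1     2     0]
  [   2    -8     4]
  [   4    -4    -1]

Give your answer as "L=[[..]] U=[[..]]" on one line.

  row1 -= -2·row0 → [0,-4,4]
  row2 -= -4·row0 → [0,4,-1]
  row2 -= -1·row1 → [0,0,3]

L=[[1,0,0],[-2,1,0],[-4,-1,1]] U=[[-1,2,0],[0,-4,4],[0,0,3]]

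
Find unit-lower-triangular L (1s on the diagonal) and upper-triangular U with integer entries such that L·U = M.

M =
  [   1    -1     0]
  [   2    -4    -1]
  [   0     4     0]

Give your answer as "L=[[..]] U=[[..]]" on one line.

  R1 -= 2·R0 → [0,-2,-1]
  R2 -= 0·R0 → [0,4,0]
  R2 -= -2·R1 → [0,0,-2]

L=[[1,0,0],[2,1,0],[0,-2,1]] U=[[1,-1,0],[0,-2,-1],[0,0,-2]]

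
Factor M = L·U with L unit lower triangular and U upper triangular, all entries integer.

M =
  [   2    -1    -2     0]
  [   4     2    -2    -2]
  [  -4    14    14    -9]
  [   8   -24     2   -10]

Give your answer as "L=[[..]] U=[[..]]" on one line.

  r1 -= 2·r0 → [0,4,2,-2]
  r2 -= -2·r0 → [0,12,10,-9]
  r3 -= 4·r0 → [0,-20,10,-10]
  r2 -= 3·r1 → [0,0,4,-3]
  r3 -= -5·r1 → [0,0,20,-20]
  r3 -= 5·r2 → [0,0,0,-5]

L=[[1,0,0,0],[2,1,0,0],[-2,3,1,0],[4,-5,5,1]] U=[[2,-1,-2,0],[0,4,2,-2],[0,0,4,-3],[0,0,0,-5]]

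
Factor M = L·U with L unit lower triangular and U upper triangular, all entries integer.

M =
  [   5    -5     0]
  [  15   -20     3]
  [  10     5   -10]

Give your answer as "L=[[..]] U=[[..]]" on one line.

  row1 -= 3·row0 → [0,-5,3]
  row2 -= 2·row0 → [0,15,-10]
  row2 -= -3·row1 → [0,0,-1]

L=[[1,0,0],[3,1,0],[2,-3,1]] U=[[5,-5,0],[0,-5,3],[0,0,-1]]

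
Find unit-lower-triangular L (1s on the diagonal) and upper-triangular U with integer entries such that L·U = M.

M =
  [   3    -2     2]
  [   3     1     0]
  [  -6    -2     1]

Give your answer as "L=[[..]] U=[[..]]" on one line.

  R1 -= 1·R0 → [0,3,-2]
  R2 -= -2·R0 → [0,-6,5]
  R2 -= -2·R1 → [0,0,1]

L=[[1,0,0],[1,1,0],[-2,-2,1]] U=[[3,-2,2],[0,3,-2],[0,0,1]]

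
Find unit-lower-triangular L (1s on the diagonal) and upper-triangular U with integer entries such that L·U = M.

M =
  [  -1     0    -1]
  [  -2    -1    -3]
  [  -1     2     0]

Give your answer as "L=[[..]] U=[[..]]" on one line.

  R1 -= 2·R0 → [0,-1,-1]
  R2 -= 1·R0 → [0,2,1]
  R2 -= -2·R1 → [0,0,-1]

L=[[1,0,0],[2,1,0],[1,-2,1]] U=[[-1,0,-1],[0,-1,-1],[0,0,-1]]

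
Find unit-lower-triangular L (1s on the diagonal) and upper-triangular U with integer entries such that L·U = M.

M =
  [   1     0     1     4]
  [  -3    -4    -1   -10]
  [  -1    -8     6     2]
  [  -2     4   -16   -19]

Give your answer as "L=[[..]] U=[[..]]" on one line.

L=[[1,0,0,0],[-3,1,0,0],[-1,2,1,0],[-2,-1,-4,1]] U=[[1,0,1,4],[0,-4,2,2],[0,0,3,2],[0,0,0,-1]]

  R1 -= -3·R0 → [0,-4,2,2]
  R2 -= -1·R0 → [0,-8,7,6]
  R3 -= -2·R0 → [0,4,-14,-11]
  R2 -= 2·R1 → [0,0,3,2]
  R3 -= -1·R1 → [0,0,-12,-9]
  R3 -= -4·R2 → [0,0,0,-1]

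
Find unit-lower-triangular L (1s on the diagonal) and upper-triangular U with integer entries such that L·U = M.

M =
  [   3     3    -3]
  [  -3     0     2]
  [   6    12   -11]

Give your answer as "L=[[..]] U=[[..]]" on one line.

  r1 -= -1·r0 → [0,3,-1]
  r2 -= 2·r0 → [0,6,-5]
  r2 -= 2·r1 → [0,0,-3]

L=[[1,0,0],[-1,1,0],[2,2,1]] U=[[3,3,-3],[0,3,-1],[0,0,-3]]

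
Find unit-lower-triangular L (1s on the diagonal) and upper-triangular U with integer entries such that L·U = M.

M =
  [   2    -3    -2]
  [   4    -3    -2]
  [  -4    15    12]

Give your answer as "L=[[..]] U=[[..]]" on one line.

  r1 -= 2·r0 → [0,3,2]
  r2 -= -2·r0 → [0,9,8]
  r2 -= 3·r1 → [0,0,2]

L=[[1,0,0],[2,1,0],[-2,3,1]] U=[[2,-3,-2],[0,3,2],[0,0,2]]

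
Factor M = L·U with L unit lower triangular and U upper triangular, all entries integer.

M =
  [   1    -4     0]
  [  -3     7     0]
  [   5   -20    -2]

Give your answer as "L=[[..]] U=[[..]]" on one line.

L=[[1,0,0],[-3,1,0],[5,0,1]] U=[[1,-4,0],[0,-5,0],[0,0,-2]]

  r1 -= -3·r0 → [0,-5,0]
  r2 -= 5·r0 → [0,0,-2]
  r2 -= 0·r1 → [0,0,-2]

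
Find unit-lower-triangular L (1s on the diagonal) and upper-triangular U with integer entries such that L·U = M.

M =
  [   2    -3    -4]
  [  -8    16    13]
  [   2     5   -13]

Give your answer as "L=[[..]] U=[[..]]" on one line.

L=[[1,0,0],[-4,1,0],[1,2,1]] U=[[2,-3,-4],[0,4,-3],[0,0,-3]]

  r1 -= -4·r0 → [0,4,-3]
  r2 -= 1·r0 → [0,8,-9]
  r2 -= 2·r1 → [0,0,-3]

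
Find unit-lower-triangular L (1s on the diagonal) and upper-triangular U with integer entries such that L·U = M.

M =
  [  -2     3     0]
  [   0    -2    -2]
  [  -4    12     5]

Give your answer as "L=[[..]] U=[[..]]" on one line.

L=[[1,0,0],[0,1,0],[2,-3,1]] U=[[-2,3,0],[0,-2,-2],[0,0,-1]]

  r1 -= 0·r0 → [0,-2,-2]
  r2 -= 2·r0 → [0,6,5]
  r2 -= -3·r1 → [0,0,-1]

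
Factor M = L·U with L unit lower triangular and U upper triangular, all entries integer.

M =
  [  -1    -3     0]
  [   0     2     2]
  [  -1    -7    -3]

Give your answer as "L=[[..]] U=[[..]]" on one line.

  r1 -= 0·r0 → [0,2,2]
  r2 -= 1·r0 → [0,-4,-3]
  r2 -= -2·r1 → [0,0,1]

L=[[1,0,0],[0,1,0],[1,-2,1]] U=[[-1,-3,0],[0,2,2],[0,0,1]]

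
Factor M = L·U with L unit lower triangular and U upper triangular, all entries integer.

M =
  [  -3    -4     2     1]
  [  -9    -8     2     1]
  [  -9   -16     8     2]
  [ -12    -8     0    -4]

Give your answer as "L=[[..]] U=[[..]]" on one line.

  R1 -= 3·R0 → [0,4,-4,-2]
  R2 -= 3·R0 → [0,-4,2,-1]
  R3 -= 4·R0 → [0,8,-8,-8]
  R2 -= -1·R1 → [0,0,-2,-3]
  R3 -= 2·R1 → [0,0,0,-4]
  R3 -= 0·R2 → [0,0,0,-4]

L=[[1,0,0,0],[3,1,0,0],[3,-1,1,0],[4,2,0,1]] U=[[-3,-4,2,1],[0,4,-4,-2],[0,0,-2,-3],[0,0,0,-4]]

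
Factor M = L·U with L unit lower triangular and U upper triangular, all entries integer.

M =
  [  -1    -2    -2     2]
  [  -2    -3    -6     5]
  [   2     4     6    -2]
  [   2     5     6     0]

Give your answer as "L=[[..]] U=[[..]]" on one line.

  r1 -= 2·r0 → [0,1,-2,1]
  r2 -= -2·r0 → [0,0,2,2]
  r3 -= -2·r0 → [0,1,2,4]
  r2 -= 0·r1 → [0,0,2,2]
  r3 -= 1·r1 → [0,0,4,3]
  r3 -= 2·r2 → [0,0,0,-1]

L=[[1,0,0,0],[2,1,0,0],[-2,0,1,0],[-2,1,2,1]] U=[[-1,-2,-2,2],[0,1,-2,1],[0,0,2,2],[0,0,0,-1]]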